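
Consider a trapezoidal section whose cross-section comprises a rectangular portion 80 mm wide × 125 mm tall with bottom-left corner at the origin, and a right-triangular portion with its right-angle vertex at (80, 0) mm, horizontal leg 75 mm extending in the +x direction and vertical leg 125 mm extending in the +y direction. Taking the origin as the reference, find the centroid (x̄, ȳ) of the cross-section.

x̄ = 60.74 mm, ȳ = 55.85 mm

rectangular portion: A = 80 × 125 = 10000.00, centroid at (40.00, 62.50).
triangular portion: A = ½·75·125 = 4687.50, centroid at (105.00, 41.67).
ΣA = 14687.50 mm²
ΣAx̄ = (10000.00)(40.00) + (4687.50)(105.00) = 892187.50 mm³
ΣAȳ = (10000.00)(62.50) + (4687.50)(41.67) = 820312.50 mm³
x̄ = 892187.50 / 14687.50 = 60.74 mm
ȳ = 820312.50 / 14687.50 = 55.85 mm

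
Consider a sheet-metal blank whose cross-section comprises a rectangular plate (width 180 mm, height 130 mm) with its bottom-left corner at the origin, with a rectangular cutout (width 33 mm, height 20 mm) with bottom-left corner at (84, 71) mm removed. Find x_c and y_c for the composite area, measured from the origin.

Part | A | x̄ᵢ | ȳᵢ | A·x̄ᵢ | A·ȳᵢ
plate | 23400.00 | 90.00 | 65.00 | 2106000.00 | 1521000.00
hole | -660.00 | 100.50 | 81.00 | -66330.00 | -53460.00
Σ | 22740.00 |  |  | 2039670.00 | 1467540.00
x_c = 2039670.00 / 22740.00 = 89.70 mm
y_c = 1467540.00 / 22740.00 = 64.54 mm

x_c = 89.70 mm, y_c = 64.54 mm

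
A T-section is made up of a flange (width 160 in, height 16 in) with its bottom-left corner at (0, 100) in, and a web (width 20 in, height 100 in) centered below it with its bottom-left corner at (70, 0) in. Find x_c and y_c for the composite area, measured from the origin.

x_c = 80.00 in, y_c = 82.56 in

web: A = 20 × 100 = 2000.00, centroid at (80.00, 50.00).
flange: A = 160 × 16 = 2560.00, centroid at (80.00, 108.00).
ΣA = 4560.00 in²
ΣAx_c = (2000.00)(80.00) + (2560.00)(80.00) = 364800.00 in³
ΣAy_c = (2000.00)(50.00) + (2560.00)(108.00) = 376480.00 in³
x_c = 364800.00 / 4560.00 = 80.00 in
y_c = 376480.00 / 4560.00 = 82.56 in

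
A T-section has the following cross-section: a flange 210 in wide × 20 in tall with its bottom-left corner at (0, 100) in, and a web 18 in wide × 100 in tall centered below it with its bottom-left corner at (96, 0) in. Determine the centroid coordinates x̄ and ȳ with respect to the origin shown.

web: A = 18 × 100 = 1800.00, centroid at (105.00, 50.00).
flange: A = 210 × 20 = 4200.00, centroid at (105.00, 110.00).
ΣA = 6000.00 in²
ΣAx̄ = (1800.00)(105.00) + (4200.00)(105.00) = 630000.00 in³
ΣAȳ = (1800.00)(50.00) + (4200.00)(110.00) = 552000.00 in³
x̄ = 630000.00 / 6000.00 = 105.00 in
ȳ = 552000.00 / 6000.00 = 92.00 in

x̄ = 105.00 in, ȳ = 92.00 in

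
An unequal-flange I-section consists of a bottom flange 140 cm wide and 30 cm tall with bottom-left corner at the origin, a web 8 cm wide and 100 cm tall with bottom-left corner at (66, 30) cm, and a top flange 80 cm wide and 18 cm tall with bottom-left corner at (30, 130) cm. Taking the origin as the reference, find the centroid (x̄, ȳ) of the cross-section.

Part | A | x̄ᵢ | ȳᵢ | A·x̄ᵢ | A·ȳᵢ
bottom flange | 4200.00 | 70.00 | 15.00 | 294000.00 | 63000.00
web | 800.00 | 70.00 | 80.00 | 56000.00 | 64000.00
top flange | 1440.00 | 70.00 | 139.00 | 100800.00 | 200160.00
Σ | 6440.00 |  |  | 450800.00 | 327160.00
x̄ = 450800.00 / 6440.00 = 70.00 cm
ȳ = 327160.00 / 6440.00 = 50.80 cm

x̄ = 70.00 cm, ȳ = 50.80 cm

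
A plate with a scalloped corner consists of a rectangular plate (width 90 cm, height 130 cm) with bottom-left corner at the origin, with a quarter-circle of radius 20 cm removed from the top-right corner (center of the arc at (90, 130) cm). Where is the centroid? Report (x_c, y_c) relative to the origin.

plate: A = 90 × 130 = 11700.00, centroid at (45.00, 65.00).
removed quarter-circle: A = −¼π·20² = -314.16, centroid at (81.51, 121.51).
ΣA = 11385.84 cm²
ΣAx_c = (11700.00)(45.00) + (-314.16)(81.51) = 500892.33 cm³
ΣAy_c = (11700.00)(65.00) + (-314.16)(121.51) = 722325.96 cm³
x_c = 500892.33 / 11385.84 = 43.99 cm
y_c = 722325.96 / 11385.84 = 63.44 cm

x_c = 43.99 cm, y_c = 63.44 cm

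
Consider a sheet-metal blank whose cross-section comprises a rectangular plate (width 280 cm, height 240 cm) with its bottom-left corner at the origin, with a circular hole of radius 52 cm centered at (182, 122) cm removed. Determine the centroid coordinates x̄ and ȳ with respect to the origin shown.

x̄ = 133.92 cm, ȳ = 119.71 cm

plate: A = 280 × 240 = 67200.00, centroid at (140.00, 120.00).
hole: A = −π·52² = -8494.87, centroid at (182.00, 122.00).
ΣA = 58705.13 cm², ΣAx̄ = 7861934.29 cm³, ΣAȳ = 7027626.28 cm³.
x̄ = 7861934.29/58705.13 = 133.92 cm; ȳ = 7027626.28/58705.13 = 119.71 cm.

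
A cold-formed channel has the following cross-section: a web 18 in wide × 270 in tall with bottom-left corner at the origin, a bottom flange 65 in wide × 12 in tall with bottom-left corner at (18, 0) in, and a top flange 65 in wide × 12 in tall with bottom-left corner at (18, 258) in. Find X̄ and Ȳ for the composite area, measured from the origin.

Part | A | x̄ᵢ | ȳᵢ | A·x̄ᵢ | A·ȳᵢ
web | 4860.00 | 9.00 | 135.00 | 43740.00 | 656100.00
bottom flange | 780.00 | 50.50 | 6.00 | 39390.00 | 4680.00
top flange | 780.00 | 50.50 | 264.00 | 39390.00 | 205920.00
Σ | 6420.00 |  |  | 122520.00 | 866700.00
X̄ = 122520.00 / 6420.00 = 19.08 in
Ȳ = 866700.00 / 6420.00 = 135.00 in

X̄ = 19.08 in, Ȳ = 135.00 in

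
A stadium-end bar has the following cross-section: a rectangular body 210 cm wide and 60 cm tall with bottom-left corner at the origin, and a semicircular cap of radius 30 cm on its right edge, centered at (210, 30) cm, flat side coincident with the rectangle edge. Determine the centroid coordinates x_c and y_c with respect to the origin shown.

x_c = 116.88 cm, y_c = 30.00 cm

rectangular body: A = 210 × 60 = 12600.00, centroid at (105.00, 30.00).
semicircular end: A = ½π·30² = 1413.72, centroid at (222.73, 30.00).
ΣA = 14013.72 cm²
ΣAx_c = (12600.00)(105.00) + (1413.72)(222.73) = 1637880.51 cm³
ΣAy_c = (12600.00)(30.00) + (1413.72)(30.00) = 420411.50 cm³
x_c = 1637880.51 / 14013.72 = 116.88 cm
y_c = 420411.50 / 14013.72 = 30.00 cm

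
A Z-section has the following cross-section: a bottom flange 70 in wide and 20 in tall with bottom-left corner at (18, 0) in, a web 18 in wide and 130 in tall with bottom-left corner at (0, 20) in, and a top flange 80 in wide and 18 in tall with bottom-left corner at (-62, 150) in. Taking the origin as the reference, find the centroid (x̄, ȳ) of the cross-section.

bottom flange: A = 70 × 20 = 1400.00, centroid at (53.00, 10.00).
web: A = 18 × 130 = 2340.00, centroid at (9.00, 85.00).
top flange: A = 80 × 18 = 1440.00, centroid at (-22.00, 159.00).
ΣA = 5180.00 in², ΣAx̄ = 63580.00 in³, ΣAȳ = 441860.00 in³.
x̄ = 63580.00/5180.00 = 12.27 in; ȳ = 441860.00/5180.00 = 85.30 in.

x̄ = 12.27 in, ȳ = 85.30 in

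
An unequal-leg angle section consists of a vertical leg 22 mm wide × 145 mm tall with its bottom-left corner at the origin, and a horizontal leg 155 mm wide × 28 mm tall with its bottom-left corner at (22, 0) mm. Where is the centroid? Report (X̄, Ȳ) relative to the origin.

Part | A | x̄ᵢ | ȳᵢ | A·x̄ᵢ | A·ȳᵢ
vertical leg | 3190.00 | 11.00 | 72.50 | 35090.00 | 231275.00
horizontal leg | 4340.00 | 99.50 | 14.00 | 431830.00 | 60760.00
Σ | 7530.00 |  |  | 466920.00 | 292035.00
X̄ = 466920.00 / 7530.00 = 62.01 mm
Ȳ = 292035.00 / 7530.00 = 38.78 mm

X̄ = 62.01 mm, Ȳ = 38.78 mm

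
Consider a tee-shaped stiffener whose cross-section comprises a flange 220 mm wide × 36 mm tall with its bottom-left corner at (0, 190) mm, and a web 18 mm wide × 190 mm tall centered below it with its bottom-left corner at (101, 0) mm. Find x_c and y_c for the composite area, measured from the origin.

x_c = 110.00 mm, y_c = 173.92 mm

web: A = 18 × 190 = 3420.00, centroid at (110.00, 95.00).
flange: A = 220 × 36 = 7920.00, centroid at (110.00, 208.00).
ΣA = 11340.00 mm²
ΣAx_c = (3420.00)(110.00) + (7920.00)(110.00) = 1247400.00 mm³
ΣAy_c = (3420.00)(95.00) + (7920.00)(208.00) = 1972260.00 mm³
x_c = 1247400.00 / 11340.00 = 110.00 mm
y_c = 1972260.00 / 11340.00 = 173.92 mm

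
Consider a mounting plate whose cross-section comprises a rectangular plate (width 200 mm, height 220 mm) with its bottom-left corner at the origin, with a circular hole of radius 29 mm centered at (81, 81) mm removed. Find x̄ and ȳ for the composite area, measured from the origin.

Part | A | x̄ᵢ | ȳᵢ | A·x̄ᵢ | A·ȳᵢ
plate | 44000.00 | 100.00 | 110.00 | 4400000.00 | 4840000.00
hole | -2642.08 | 81.00 | 81.00 | -214008.43 | -214008.43
Σ | 41357.92 |  |  | 4185991.57 | 4625991.57
x̄ = 4185991.57 / 41357.92 = 101.21 mm
ȳ = 4625991.57 / 41357.92 = 111.85 mm

x̄ = 101.21 mm, ȳ = 111.85 mm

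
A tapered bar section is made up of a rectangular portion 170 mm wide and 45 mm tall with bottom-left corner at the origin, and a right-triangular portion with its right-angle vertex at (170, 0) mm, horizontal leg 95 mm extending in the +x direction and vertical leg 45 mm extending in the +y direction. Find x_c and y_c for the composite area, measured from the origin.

rectangular portion: A = 170 × 45 = 7650.00, centroid at (85.00, 22.50).
triangular portion: A = ½·95·45 = 2137.50, centroid at (201.67, 15.00).
ΣA = 9787.50 mm²
ΣAx_c = (7650.00)(85.00) + (2137.50)(201.67) = 1081312.50 mm³
ΣAy_c = (7650.00)(22.50) + (2137.50)(15.00) = 204187.50 mm³
x_c = 1081312.50 / 9787.50 = 110.48 mm
y_c = 204187.50 / 9787.50 = 20.86 mm

x_c = 110.48 mm, y_c = 20.86 mm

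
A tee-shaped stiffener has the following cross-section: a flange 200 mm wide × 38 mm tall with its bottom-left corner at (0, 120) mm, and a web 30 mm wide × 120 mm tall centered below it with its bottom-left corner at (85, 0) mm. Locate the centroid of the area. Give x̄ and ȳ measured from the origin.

Part | A | x̄ᵢ | ȳᵢ | A·x̄ᵢ | A·ȳᵢ
web | 3600.00 | 100.00 | 60.00 | 360000.00 | 216000.00
flange | 7600.00 | 100.00 | 139.00 | 760000.00 | 1056400.00
Σ | 11200.00 |  |  | 1120000.00 | 1272400.00
x̄ = 1120000.00 / 11200.00 = 100.00 mm
ȳ = 1272400.00 / 11200.00 = 113.61 mm

x̄ = 100.00 mm, ȳ = 113.61 mm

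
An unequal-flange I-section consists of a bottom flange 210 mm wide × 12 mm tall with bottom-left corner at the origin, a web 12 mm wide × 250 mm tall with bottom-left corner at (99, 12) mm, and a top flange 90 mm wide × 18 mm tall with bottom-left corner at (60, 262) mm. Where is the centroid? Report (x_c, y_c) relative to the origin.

bottom flange: A = 210 × 12 = 2520.00, centroid at (105.00, 6.00).
web: A = 12 × 250 = 3000.00, centroid at (105.00, 137.00).
top flange: A = 90 × 18 = 1620.00, centroid at (105.00, 271.00).
ΣA = 7140.00 mm²
ΣAx_c = (2520.00)(105.00) + (3000.00)(105.00) + (1620.00)(105.00) = 749700.00 mm³
ΣAy_c = (2520.00)(6.00) + (3000.00)(137.00) + (1620.00)(271.00) = 865140.00 mm³
x_c = 749700.00 / 7140.00 = 105.00 mm
y_c = 865140.00 / 7140.00 = 121.17 mm

x_c = 105.00 mm, y_c = 121.17 mm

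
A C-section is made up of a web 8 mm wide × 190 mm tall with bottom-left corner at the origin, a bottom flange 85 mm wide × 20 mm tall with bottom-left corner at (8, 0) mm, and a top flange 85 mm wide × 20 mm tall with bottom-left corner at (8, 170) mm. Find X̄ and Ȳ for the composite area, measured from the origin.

X̄ = 36.13 mm, Ȳ = 95.00 mm

web: A = 8 × 190 = 1520.00, centroid at (4.00, 95.00).
bottom flange: A = 85 × 20 = 1700.00, centroid at (50.50, 10.00).
top flange: A = 85 × 20 = 1700.00, centroid at (50.50, 180.00).
ΣA = 4920.00 mm², ΣAX̄ = 177780.00 mm³, ΣAȲ = 467400.00 mm³.
X̄ = 177780.00/4920.00 = 36.13 mm; Ȳ = 467400.00/4920.00 = 95.00 mm.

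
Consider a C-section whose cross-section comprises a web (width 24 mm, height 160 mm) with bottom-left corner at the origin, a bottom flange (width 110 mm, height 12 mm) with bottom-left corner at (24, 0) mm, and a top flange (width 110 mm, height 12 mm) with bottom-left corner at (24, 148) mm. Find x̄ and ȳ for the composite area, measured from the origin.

web: A = 24 × 160 = 3840.00, centroid at (12.00, 80.00).
bottom flange: A = 110 × 12 = 1320.00, centroid at (79.00, 6.00).
top flange: A = 110 × 12 = 1320.00, centroid at (79.00, 154.00).
ΣA = 6480.00 mm²
ΣAx̄ = (3840.00)(12.00) + (1320.00)(79.00) + (1320.00)(79.00) = 254640.00 mm³
ΣAȳ = (3840.00)(80.00) + (1320.00)(6.00) + (1320.00)(154.00) = 518400.00 mm³
x̄ = 254640.00 / 6480.00 = 39.30 mm
ȳ = 518400.00 / 6480.00 = 80.00 mm

x̄ = 39.30 mm, ȳ = 80.00 mm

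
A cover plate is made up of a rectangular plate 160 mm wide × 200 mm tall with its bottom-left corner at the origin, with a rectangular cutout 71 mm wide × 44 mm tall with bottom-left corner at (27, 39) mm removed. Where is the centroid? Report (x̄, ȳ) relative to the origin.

Part | A | x̄ᵢ | ȳᵢ | A·x̄ᵢ | A·ȳᵢ
plate | 32000.00 | 80.00 | 100.00 | 2560000.00 | 3200000.00
hole | -3124.00 | 62.50 | 61.00 | -195250.00 | -190564.00
Σ | 28876.00 |  |  | 2364750.00 | 3009436.00
x̄ = 2364750.00 / 28876.00 = 81.89 mm
ȳ = 3009436.00 / 28876.00 = 104.22 mm

x̄ = 81.89 mm, ȳ = 104.22 mm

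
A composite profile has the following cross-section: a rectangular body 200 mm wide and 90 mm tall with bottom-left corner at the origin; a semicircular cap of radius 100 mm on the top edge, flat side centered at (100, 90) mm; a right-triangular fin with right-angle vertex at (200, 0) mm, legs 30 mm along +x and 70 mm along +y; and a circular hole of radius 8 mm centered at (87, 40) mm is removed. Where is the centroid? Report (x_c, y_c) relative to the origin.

rectangular body: A = 200 × 90 = 18000.00, centroid at (100.00, 45.00).
semicircular top: A = ½π·100² = 15707.96, centroid at (100.00, 132.44).
triangular fin: A = ½·30·70 = 1050.00, centroid at (210.00, 23.33).
hole: A = −π·8² = -201.06, centroid at (87.00, 40.00).
ΣA = 34556.90 mm²
ΣAx_c = (18000.00)(100.00) + (15707.96)(100.00) + (1050.00)(210.00) + (-201.06)(87.00) = 3573803.94 mm³
ΣAy_c = (18000.00)(45.00) + (15707.96)(132.44) + (1050.00)(23.33) + (-201.06)(40.00) = 2906840.88 mm³
x_c = 3573803.94 / 34556.90 = 103.42 mm
y_c = 2906840.88 / 34556.90 = 84.12 mm

x_c = 103.42 mm, y_c = 84.12 mm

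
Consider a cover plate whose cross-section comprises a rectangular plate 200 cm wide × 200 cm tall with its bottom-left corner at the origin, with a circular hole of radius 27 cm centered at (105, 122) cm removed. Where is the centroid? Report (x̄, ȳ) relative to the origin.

plate: A = 200 × 200 = 40000.00, centroid at (100.00, 100.00).
hole: A = −π·27² = -2290.22, centroid at (105.00, 122.00).
ΣA = 37709.78 cm², ΣAx̄ = 3759526.79 cm³, ΣAȳ = 3720593.03 cm³.
x̄ = 3759526.79/37709.78 = 99.70 cm; ȳ = 3720593.03/37709.78 = 98.66 cm.

x̄ = 99.70 cm, ȳ = 98.66 cm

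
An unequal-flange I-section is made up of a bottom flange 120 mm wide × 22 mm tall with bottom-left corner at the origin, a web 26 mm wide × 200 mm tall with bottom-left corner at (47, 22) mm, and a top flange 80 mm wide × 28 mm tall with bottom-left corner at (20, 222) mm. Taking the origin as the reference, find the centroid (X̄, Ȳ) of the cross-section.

X̄ = 60.00 mm, Ȳ = 118.26 mm

bottom flange: A = 120 × 22 = 2640.00, centroid at (60.00, 11.00).
web: A = 26 × 200 = 5200.00, centroid at (60.00, 122.00).
top flange: A = 80 × 28 = 2240.00, centroid at (60.00, 236.00).
ΣA = 10080.00 mm²
ΣAX̄ = (2640.00)(60.00) + (5200.00)(60.00) + (2240.00)(60.00) = 604800.00 mm³
ΣAȲ = (2640.00)(11.00) + (5200.00)(122.00) + (2240.00)(236.00) = 1192080.00 mm³
X̄ = 604800.00 / 10080.00 = 60.00 mm
Ȳ = 1192080.00 / 10080.00 = 118.26 mm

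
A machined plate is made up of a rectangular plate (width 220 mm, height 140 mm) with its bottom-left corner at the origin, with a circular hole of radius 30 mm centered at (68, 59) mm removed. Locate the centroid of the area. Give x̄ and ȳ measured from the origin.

x̄ = 114.25 mm, ȳ = 71.11 mm

Part | A | x̄ᵢ | ȳᵢ | A·x̄ᵢ | A·ȳᵢ
plate | 30800.00 | 110.00 | 70.00 | 3388000.00 | 2156000.00
hole | -2827.43 | 68.00 | 59.00 | -192265.47 | -166818.57
Σ | 27972.57 |  |  | 3195734.53 | 1989181.43
x̄ = 3195734.53 / 27972.57 = 114.25 mm
ȳ = 1989181.43 / 27972.57 = 71.11 mm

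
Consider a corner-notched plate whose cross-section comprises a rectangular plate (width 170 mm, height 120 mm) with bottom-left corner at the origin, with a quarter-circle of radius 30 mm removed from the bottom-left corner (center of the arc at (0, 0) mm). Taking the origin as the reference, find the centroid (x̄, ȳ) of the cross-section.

x̄ = 87.59 mm, ȳ = 61.70 mm

plate: A = 170 × 120 = 20400.00, centroid at (85.00, 60.00).
removed quarter-circle: A = −¼π·30² = -706.86, centroid at (12.73, 12.73).
ΣA = 19693.14 mm²
ΣAx̄ = (20400.00)(85.00) + (-706.86)(12.73) = 1725000.00 mm³
ΣAȳ = (20400.00)(60.00) + (-706.86)(12.73) = 1215000.00 mm³
x̄ = 1725000.00 / 19693.14 = 87.59 mm
ȳ = 1215000.00 / 19693.14 = 61.70 mm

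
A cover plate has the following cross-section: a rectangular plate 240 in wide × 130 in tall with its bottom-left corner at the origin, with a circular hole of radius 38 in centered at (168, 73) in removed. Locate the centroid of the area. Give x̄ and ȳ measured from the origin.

plate: A = 240 × 130 = 31200.00, centroid at (120.00, 65.00).
hole: A = −π·38² = -4536.46, centroid at (168.00, 73.00).
ΣA = 26663.54 in²
ΣAx̄ = (31200.00)(120.00) + (-4536.46)(168.00) = 2981874.75 in³
ΣAȳ = (31200.00)(65.00) + (-4536.46)(73.00) = 1696838.44 in³
x̄ = 2981874.75 / 26663.54 = 111.83 in
ȳ = 1696838.44 / 26663.54 = 63.64 in

x̄ = 111.83 in, ȳ = 63.64 in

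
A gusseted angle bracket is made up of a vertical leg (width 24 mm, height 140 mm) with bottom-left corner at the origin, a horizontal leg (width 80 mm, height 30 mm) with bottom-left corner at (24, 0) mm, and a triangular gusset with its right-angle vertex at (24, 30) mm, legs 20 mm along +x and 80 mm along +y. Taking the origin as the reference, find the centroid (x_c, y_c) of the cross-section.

x_c = 33.30 mm, y_c = 48.25 mm

Part | A | x̄ᵢ | ȳᵢ | A·x̄ᵢ | A·ȳᵢ
vertical leg | 3360.00 | 12.00 | 70.00 | 40320.00 | 235200.00
horizontal leg | 2400.00 | 64.00 | 15.00 | 153600.00 | 36000.00
gusset | 800.00 | 30.67 | 56.67 | 24533.33 | 45333.33
Σ | 6560.00 |  |  | 218453.33 | 316533.33
x_c = 218453.33 / 6560.00 = 33.30 mm
y_c = 316533.33 / 6560.00 = 48.25 mm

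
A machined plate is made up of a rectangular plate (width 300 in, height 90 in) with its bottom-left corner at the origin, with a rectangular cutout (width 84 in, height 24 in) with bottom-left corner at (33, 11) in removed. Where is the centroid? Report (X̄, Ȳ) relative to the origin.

plate: A = 300 × 90 = 27000.00, centroid at (150.00, 45.00).
hole: A = −(84 × 24) = -2016.00, centroid at (75.00, 23.00).
ΣA = 24984.00 in², ΣAX̄ = 3898800.00 in³, ΣAȲ = 1168632.00 in³.
X̄ = 3898800.00/24984.00 = 156.05 in; Ȳ = 1168632.00/24984.00 = 46.78 in.

X̄ = 156.05 in, Ȳ = 46.78 in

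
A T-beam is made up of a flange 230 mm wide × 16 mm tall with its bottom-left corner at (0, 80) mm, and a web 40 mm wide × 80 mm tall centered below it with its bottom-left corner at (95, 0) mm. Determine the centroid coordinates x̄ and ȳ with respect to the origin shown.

x̄ = 115.00 mm, ȳ = 65.67 mm

web: A = 40 × 80 = 3200.00, centroid at (115.00, 40.00).
flange: A = 230 × 16 = 3680.00, centroid at (115.00, 88.00).
ΣA = 6880.00 mm²
ΣAx̄ = (3200.00)(115.00) + (3680.00)(115.00) = 791200.00 mm³
ΣAȳ = (3200.00)(40.00) + (3680.00)(88.00) = 451840.00 mm³
x̄ = 791200.00 / 6880.00 = 115.00 mm
ȳ = 451840.00 / 6880.00 = 65.67 mm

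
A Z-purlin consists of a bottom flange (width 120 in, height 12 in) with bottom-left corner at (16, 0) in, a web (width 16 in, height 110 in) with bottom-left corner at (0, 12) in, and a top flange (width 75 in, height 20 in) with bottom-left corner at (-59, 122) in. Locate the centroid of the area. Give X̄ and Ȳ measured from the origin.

bottom flange: A = 120 × 12 = 1440.00, centroid at (76.00, 6.00).
web: A = 16 × 110 = 1760.00, centroid at (8.00, 67.00).
top flange: A = 75 × 20 = 1500.00, centroid at (-21.50, 132.00).
ΣA = 4700.00 in², ΣAX̄ = 91270.00 in³, ΣAȲ = 324560.00 in³.
X̄ = 91270.00/4700.00 = 19.42 in; Ȳ = 324560.00/4700.00 = 69.06 in.

X̄ = 19.42 in, Ȳ = 69.06 in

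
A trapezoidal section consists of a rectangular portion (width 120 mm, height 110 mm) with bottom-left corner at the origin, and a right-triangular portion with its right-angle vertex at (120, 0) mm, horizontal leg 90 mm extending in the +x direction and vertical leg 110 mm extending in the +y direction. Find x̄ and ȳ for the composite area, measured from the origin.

rectangular portion: A = 120 × 110 = 13200.00, centroid at (60.00, 55.00).
triangular portion: A = ½·90·110 = 4950.00, centroid at (150.00, 36.67).
ΣA = 18150.00 mm²
ΣAx̄ = (13200.00)(60.00) + (4950.00)(150.00) = 1534500.00 mm³
ΣAȳ = (13200.00)(55.00) + (4950.00)(36.67) = 907500.00 mm³
x̄ = 1534500.00 / 18150.00 = 84.55 mm
ȳ = 907500.00 / 18150.00 = 50.00 mm

x̄ = 84.55 mm, ȳ = 50.00 mm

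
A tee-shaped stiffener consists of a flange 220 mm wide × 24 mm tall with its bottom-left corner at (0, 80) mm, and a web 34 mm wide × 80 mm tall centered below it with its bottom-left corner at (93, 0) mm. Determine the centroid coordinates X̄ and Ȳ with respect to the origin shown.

X̄ = 110.00 mm, Ȳ = 74.32 mm

Part | A | x̄ᵢ | ȳᵢ | A·x̄ᵢ | A·ȳᵢ
web | 2720.00 | 110.00 | 40.00 | 299200.00 | 108800.00
flange | 5280.00 | 110.00 | 92.00 | 580800.00 | 485760.00
Σ | 8000.00 |  |  | 880000.00 | 594560.00
X̄ = 880000.00 / 8000.00 = 110.00 mm
Ȳ = 594560.00 / 8000.00 = 74.32 mm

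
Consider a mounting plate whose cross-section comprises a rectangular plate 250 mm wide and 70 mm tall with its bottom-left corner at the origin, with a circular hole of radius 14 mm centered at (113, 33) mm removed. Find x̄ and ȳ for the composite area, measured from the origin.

x̄ = 125.44 mm, ȳ = 35.07 mm

plate: A = 250 × 70 = 17500.00, centroid at (125.00, 35.00).
hole: A = −π·14² = -615.75, centroid at (113.00, 33.00).
ΣA = 16884.25 mm², ΣAx̄ = 2117920.01 mm³, ΣAȳ = 592180.18 mm³.
x̄ = 2117920.01/16884.25 = 125.44 mm; ȳ = 592180.18/16884.25 = 35.07 mm.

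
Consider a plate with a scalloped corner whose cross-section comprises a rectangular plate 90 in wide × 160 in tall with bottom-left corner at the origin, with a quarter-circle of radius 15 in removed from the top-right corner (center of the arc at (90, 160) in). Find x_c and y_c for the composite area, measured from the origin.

plate: A = 90 × 160 = 14400.00, centroid at (45.00, 80.00).
removed quarter-circle: A = −¼π·15² = -176.71, centroid at (83.63, 153.63).
ΣA = 14223.29 in²
ΣAx_c = (14400.00)(45.00) + (-176.71)(83.63) = 633220.69 in³
ΣAy_c = (14400.00)(80.00) + (-176.71)(153.63) = 1124850.67 in³
x_c = 633220.69 / 14223.29 = 44.52 in
y_c = 1124850.67 / 14223.29 = 79.09 in

x_c = 44.52 in, y_c = 79.09 in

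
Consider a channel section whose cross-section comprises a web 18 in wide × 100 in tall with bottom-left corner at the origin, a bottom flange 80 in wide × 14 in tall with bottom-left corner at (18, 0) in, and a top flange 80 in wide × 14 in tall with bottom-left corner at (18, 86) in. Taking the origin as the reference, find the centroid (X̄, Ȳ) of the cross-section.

web: A = 18 × 100 = 1800.00, centroid at (9.00, 50.00).
bottom flange: A = 80 × 14 = 1120.00, centroid at (58.00, 7.00).
top flange: A = 80 × 14 = 1120.00, centroid at (58.00, 93.00).
ΣA = 4040.00 in², ΣAX̄ = 146120.00 in³, ΣAȲ = 202000.00 in³.
X̄ = 146120.00/4040.00 = 36.17 in; Ȳ = 202000.00/4040.00 = 50.00 in.

X̄ = 36.17 in, Ȳ = 50.00 in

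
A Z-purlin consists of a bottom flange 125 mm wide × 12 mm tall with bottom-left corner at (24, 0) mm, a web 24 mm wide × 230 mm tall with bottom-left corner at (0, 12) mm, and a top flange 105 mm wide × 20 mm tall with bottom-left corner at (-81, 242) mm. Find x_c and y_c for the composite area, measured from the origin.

x_c = 14.93 mm, y_c = 135.88 mm

bottom flange: A = 125 × 12 = 1500.00, centroid at (86.50, 6.00).
web: A = 24 × 230 = 5520.00, centroid at (12.00, 127.00).
top flange: A = 105 × 20 = 2100.00, centroid at (-28.50, 252.00).
ΣA = 9120.00 mm²
ΣAx_c = (1500.00)(86.50) + (5520.00)(12.00) + (2100.00)(-28.50) = 136140.00 mm³
ΣAy_c = (1500.00)(6.00) + (5520.00)(127.00) + (2100.00)(252.00) = 1239240.00 mm³
x_c = 136140.00 / 9120.00 = 14.93 mm
y_c = 1239240.00 / 9120.00 = 135.88 mm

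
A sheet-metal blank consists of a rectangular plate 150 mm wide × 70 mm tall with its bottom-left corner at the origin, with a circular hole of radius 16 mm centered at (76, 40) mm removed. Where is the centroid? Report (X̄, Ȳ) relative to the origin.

X̄ = 74.92 mm, Ȳ = 34.59 mm

plate: A = 150 × 70 = 10500.00, centroid at (75.00, 35.00).
hole: A = −π·16² = -804.25, centroid at (76.00, 40.00).
ΣA = 9695.75 mm², ΣAX̄ = 726377.17 mm³, ΣAȲ = 335330.09 mm³.
X̄ = 726377.17/9695.75 = 74.92 mm; Ȳ = 335330.09/9695.75 = 34.59 mm.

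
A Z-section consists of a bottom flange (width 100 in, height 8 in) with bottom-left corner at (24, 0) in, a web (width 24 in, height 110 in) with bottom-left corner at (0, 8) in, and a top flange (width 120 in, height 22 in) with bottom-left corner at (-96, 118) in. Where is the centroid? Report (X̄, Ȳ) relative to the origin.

bottom flange: A = 100 × 8 = 800.00, centroid at (74.00, 4.00).
web: A = 24 × 110 = 2640.00, centroid at (12.00, 63.00).
top flange: A = 120 × 22 = 2640.00, centroid at (-36.00, 129.00).
ΣA = 6080.00 in², ΣAX̄ = -4160.00 in³, ΣAȲ = 510080.00 in³.
X̄ = -4160.00/6080.00 = -0.68 in; Ȳ = 510080.00/6080.00 = 83.89 in.

X̄ = -0.68 in, Ȳ = 83.89 in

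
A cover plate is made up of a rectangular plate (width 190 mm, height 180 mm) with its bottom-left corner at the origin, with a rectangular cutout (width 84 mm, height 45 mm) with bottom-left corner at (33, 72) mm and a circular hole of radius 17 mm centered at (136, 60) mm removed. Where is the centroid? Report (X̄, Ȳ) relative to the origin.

plate: A = 190 × 180 = 34200.00, centroid at (95.00, 90.00).
hole 1: A = −(84 × 45) = -3780.00, centroid at (75.00, 94.50).
hole 2: A = −π·17² = -907.92, centroid at (136.00, 60.00).
ΣA = 29512.08 mm², ΣAX̄ = 2842022.84 mm³, ΣAȲ = 2666314.78 mm³.
X̄ = 2842022.84/29512.08 = 96.30 mm; Ȳ = 2666314.78/29512.08 = 90.35 mm.

X̄ = 96.30 mm, Ȳ = 90.35 mm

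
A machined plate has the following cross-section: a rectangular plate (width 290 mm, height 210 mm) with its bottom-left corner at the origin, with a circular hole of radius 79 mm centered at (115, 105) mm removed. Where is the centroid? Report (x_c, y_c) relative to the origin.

x_c = 159.24 mm, y_c = 105.00 mm

plate: A = 290 × 210 = 60900.00, centroid at (145.00, 105.00).
hole: A = −π·79² = -19606.68, centroid at (115.00, 105.00).
ΣA = 41293.32 mm², ΣAx_c = 6575731.83 mm³, ΣAy_c = 4335798.63 mm³.
x_c = 6575731.83/41293.32 = 159.24 mm; y_c = 4335798.63/41293.32 = 105.00 mm.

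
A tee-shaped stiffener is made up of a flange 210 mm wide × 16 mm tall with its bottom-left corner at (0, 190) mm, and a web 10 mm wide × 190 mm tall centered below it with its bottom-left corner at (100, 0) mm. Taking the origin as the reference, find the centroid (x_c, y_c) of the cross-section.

x_c = 105.00 mm, y_c = 160.79 mm

Part | A | x̄ᵢ | ȳᵢ | A·x̄ᵢ | A·ȳᵢ
web | 1900.00 | 105.00 | 95.00 | 199500.00 | 180500.00
flange | 3360.00 | 105.00 | 198.00 | 352800.00 | 665280.00
Σ | 5260.00 |  |  | 552300.00 | 845780.00
x_c = 552300.00 / 5260.00 = 105.00 mm
y_c = 845780.00 / 5260.00 = 160.79 mm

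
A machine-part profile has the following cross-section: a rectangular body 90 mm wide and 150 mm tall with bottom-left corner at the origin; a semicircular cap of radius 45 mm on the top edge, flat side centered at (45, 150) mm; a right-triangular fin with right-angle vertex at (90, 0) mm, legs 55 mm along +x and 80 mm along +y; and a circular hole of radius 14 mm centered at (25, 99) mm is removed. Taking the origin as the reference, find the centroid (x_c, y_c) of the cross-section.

x_c = 53.30 mm, y_c = 84.76 mm

Part | A | x̄ᵢ | ȳᵢ | A·x̄ᵢ | A·ȳᵢ
rectangular body | 13500.00 | 45.00 | 75.00 | 607500.00 | 1012500.00
semicircular top | 3180.86 | 45.00 | 169.10 | 143138.82 | 537879.38
triangular fin | 2200.00 | 108.33 | 26.67 | 238333.33 | 58666.67
hole | -615.75 | 25.00 | 99.00 | -15393.80 | -60959.46
Σ | 18265.11 |  |  | 973578.34 | 1548086.59
x_c = 973578.34 / 18265.11 = 53.30 mm
y_c = 1548086.59 / 18265.11 = 84.76 mm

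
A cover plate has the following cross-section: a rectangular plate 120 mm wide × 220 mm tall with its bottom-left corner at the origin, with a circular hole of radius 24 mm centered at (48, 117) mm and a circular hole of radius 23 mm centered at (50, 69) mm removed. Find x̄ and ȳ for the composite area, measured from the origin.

plate: A = 120 × 220 = 26400.00, centroid at (60.00, 110.00).
hole 1: A = −π·24² = -1809.56, centroid at (48.00, 117.00).
hole 2: A = −π·23² = -1661.90, centroid at (50.00, 69.00).
ΣA = 22928.54 mm²
ΣAx̄ = (26400.00)(60.00) + (-1809.56)(48.00) + (-1661.90)(50.00) = 1414046.12 mm³
ΣAȳ = (26400.00)(110.00) + (-1809.56)(117.00) + (-1661.90)(69.00) = 2577610.51 mm³
x̄ = 1414046.12 / 22928.54 = 61.67 mm
ȳ = 2577610.51 / 22928.54 = 112.42 mm

x̄ = 61.67 mm, ȳ = 112.42 mm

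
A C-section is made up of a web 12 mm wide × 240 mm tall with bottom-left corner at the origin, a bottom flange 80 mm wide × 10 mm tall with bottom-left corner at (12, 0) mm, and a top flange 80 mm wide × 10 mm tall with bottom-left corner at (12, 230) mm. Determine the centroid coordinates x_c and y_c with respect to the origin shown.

web: A = 12 × 240 = 2880.00, centroid at (6.00, 120.00).
bottom flange: A = 80 × 10 = 800.00, centroid at (52.00, 5.00).
top flange: A = 80 × 10 = 800.00, centroid at (52.00, 235.00).
ΣA = 4480.00 mm², ΣAx_c = 100480.00 mm³, ΣAy_c = 537600.00 mm³.
x_c = 100480.00/4480.00 = 22.43 mm; y_c = 537600.00/4480.00 = 120.00 mm.

x_c = 22.43 mm, y_c = 120.00 mm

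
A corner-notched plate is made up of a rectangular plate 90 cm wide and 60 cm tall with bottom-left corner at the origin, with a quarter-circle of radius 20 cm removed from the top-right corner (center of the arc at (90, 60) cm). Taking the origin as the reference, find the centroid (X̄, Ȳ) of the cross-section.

plate: A = 90 × 60 = 5400.00, centroid at (45.00, 30.00).
removed quarter-circle: A = −¼π·20² = -314.16, centroid at (81.51, 51.51).
ΣA = 5085.84 cm², ΣAX̄ = 217392.33 cm³, ΣAȲ = 145817.11 cm³.
X̄ = 217392.33/5085.84 = 42.74 cm; Ȳ = 145817.11/5085.84 = 28.67 cm.

X̄ = 42.74 cm, Ȳ = 28.67 cm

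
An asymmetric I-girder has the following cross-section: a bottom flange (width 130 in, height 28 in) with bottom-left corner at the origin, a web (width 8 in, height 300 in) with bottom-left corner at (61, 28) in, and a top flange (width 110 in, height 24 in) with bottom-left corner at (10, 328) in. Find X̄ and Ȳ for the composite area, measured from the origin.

X̄ = 65.00 in, Ȳ = 158.50 in

Part | A | x̄ᵢ | ȳᵢ | A·x̄ᵢ | A·ȳᵢ
bottom flange | 3640.00 | 65.00 | 14.00 | 236600.00 | 50960.00
web | 2400.00 | 65.00 | 178.00 | 156000.00 | 427200.00
top flange | 2640.00 | 65.00 | 340.00 | 171600.00 | 897600.00
Σ | 8680.00 |  |  | 564200.00 | 1375760.00
X̄ = 564200.00 / 8680.00 = 65.00 in
Ȳ = 1375760.00 / 8680.00 = 158.50 in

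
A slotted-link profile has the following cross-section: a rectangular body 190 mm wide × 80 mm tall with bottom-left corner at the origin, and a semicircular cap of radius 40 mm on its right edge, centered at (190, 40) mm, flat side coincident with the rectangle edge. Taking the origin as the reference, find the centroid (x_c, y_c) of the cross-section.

rectangular body: A = 190 × 80 = 15200.00, centroid at (95.00, 40.00).
semicircular end: A = ½π·40² = 2513.27, centroid at (206.98, 40.00).
ΣA = 17713.27 mm², ΣAx_c = 1964188.75 mm³, ΣAy_c = 708530.96 mm³.
x_c = 1964188.75/17713.27 = 110.89 mm; y_c = 708530.96/17713.27 = 40.00 mm.

x_c = 110.89 mm, y_c = 40.00 mm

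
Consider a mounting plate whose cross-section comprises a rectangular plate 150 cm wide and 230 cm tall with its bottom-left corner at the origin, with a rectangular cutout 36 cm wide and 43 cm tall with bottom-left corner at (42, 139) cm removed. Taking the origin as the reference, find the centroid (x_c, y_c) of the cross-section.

plate: A = 150 × 230 = 34500.00, centroid at (75.00, 115.00).
hole: A = −(36 × 43) = -1548.00, centroid at (60.00, 160.50).
ΣA = 32952.00 cm², ΣAx_c = 2494620.00 cm³, ΣAy_c = 3719046.00 cm³.
x_c = 2494620.00/32952.00 = 75.70 cm; y_c = 3719046.00/32952.00 = 112.86 cm.

x_c = 75.70 cm, y_c = 112.86 cm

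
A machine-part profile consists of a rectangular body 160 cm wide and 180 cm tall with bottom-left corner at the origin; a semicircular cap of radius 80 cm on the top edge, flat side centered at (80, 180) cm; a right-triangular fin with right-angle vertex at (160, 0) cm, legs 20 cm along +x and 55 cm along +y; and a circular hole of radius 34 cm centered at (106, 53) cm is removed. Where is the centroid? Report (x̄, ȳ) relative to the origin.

rectangular body: A = 160 × 180 = 28800.00, centroid at (80.00, 90.00).
semicircular top: A = ½π·80² = 10053.10, centroid at (80.00, 213.95).
triangular fin: A = ½·20·55 = 550.00, centroid at (166.67, 18.33).
hole: A = −π·34² = -3631.68, centroid at (106.00, 53.00).
ΣA = 35771.42 cm²
ΣAx̄ = (28800.00)(80.00) + (10053.10)(80.00) + (550.00)(166.67) + (-3631.68)(106.00) = 2814956.19 cm³
ΣAȳ = (28800.00)(90.00) + (10053.10)(213.95) + (550.00)(18.33) + (-3631.68)(53.00) = 4560494.94 cm³
x̄ = 2814956.19 / 35771.42 = 78.69 cm
ȳ = 4560494.94 / 35771.42 = 127.49 cm

x̄ = 78.69 cm, ȳ = 127.49 cm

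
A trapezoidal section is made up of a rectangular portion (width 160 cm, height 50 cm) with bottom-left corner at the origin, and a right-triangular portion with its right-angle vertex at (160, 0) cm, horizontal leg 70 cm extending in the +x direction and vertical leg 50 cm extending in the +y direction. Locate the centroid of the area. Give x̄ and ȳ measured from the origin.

x̄ = 98.55 cm, ȳ = 23.50 cm

rectangular portion: A = 160 × 50 = 8000.00, centroid at (80.00, 25.00).
triangular portion: A = ½·70·50 = 1750.00, centroid at (183.33, 16.67).
ΣA = 9750.00 cm², ΣAx̄ = 960833.33 cm³, ΣAȳ = 229166.67 cm³.
x̄ = 960833.33/9750.00 = 98.55 cm; ȳ = 229166.67/9750.00 = 23.50 cm.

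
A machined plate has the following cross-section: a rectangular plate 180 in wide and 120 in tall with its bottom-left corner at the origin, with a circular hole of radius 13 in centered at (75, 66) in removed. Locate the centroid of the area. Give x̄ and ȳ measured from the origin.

x̄ = 90.38 in, ȳ = 59.85 in

plate: A = 180 × 120 = 21600.00, centroid at (90.00, 60.00).
hole: A = −π·13² = -530.93, centroid at (75.00, 66.00).
ΣA = 21069.07 in²
ΣAx̄ = (21600.00)(90.00) + (-530.93)(75.00) = 1904180.31 in³
ΣAȳ = (21600.00)(60.00) + (-530.93)(66.00) = 1260958.68 in³
x̄ = 1904180.31 / 21069.07 = 90.38 in
ȳ = 1260958.68 / 21069.07 = 59.85 in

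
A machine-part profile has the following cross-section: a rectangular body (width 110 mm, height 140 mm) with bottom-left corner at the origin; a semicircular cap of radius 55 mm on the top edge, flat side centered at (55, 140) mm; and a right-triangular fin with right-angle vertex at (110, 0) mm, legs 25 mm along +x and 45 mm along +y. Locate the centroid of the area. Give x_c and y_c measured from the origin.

rectangular body: A = 110 × 140 = 15400.00, centroid at (55.00, 70.00).
semicircular top: A = ½π·55² = 4751.66, centroid at (55.00, 163.34).
triangular fin: A = ½·25·45 = 562.50, centroid at (118.33, 15.00).
ΣA = 20714.16 mm²
ΣAx_c = (15400.00)(55.00) + (4751.66)(55.00) + (562.50)(118.33) = 1174903.74 mm³
ΣAy_c = (15400.00)(70.00) + (4751.66)(163.34) + (562.50)(15.00) = 1862586.41 mm³
x_c = 1174903.74 / 20714.16 = 56.72 mm
y_c = 1862586.41 / 20714.16 = 89.92 mm

x_c = 56.72 mm, y_c = 89.92 mm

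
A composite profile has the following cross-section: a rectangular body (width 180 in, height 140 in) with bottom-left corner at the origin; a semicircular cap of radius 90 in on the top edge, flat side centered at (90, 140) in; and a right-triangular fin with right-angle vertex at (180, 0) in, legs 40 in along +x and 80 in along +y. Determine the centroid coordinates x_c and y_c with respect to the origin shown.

rectangular body: A = 180 × 140 = 25200.00, centroid at (90.00, 70.00).
semicircular top: A = ½π·90² = 12723.45, centroid at (90.00, 178.20).
triangular fin: A = ½·40·80 = 1600.00, centroid at (193.33, 26.67).
ΣA = 39523.45 in²
ΣAx_c = (25200.00)(90.00) + (12723.45)(90.00) + (1600.00)(193.33) = 3722443.86 in³
ΣAy_c = (25200.00)(70.00) + (12723.45)(178.20) + (1600.00)(26.67) = 4073949.70 in³
x_c = 3722443.86 / 39523.45 = 94.18 in
y_c = 4073949.70 / 39523.45 = 103.08 in

x_c = 94.18 in, y_c = 103.08 in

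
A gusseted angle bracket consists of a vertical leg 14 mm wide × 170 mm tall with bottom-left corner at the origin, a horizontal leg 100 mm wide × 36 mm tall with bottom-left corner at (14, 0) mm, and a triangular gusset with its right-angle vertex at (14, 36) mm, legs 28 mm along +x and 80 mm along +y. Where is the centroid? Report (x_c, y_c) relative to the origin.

vertical leg: A = 14 × 170 = 2380.00, centroid at (7.00, 85.00).
horizontal leg: A = 100 × 36 = 3600.00, centroid at (64.00, 18.00).
gusset: A = ½·28·80 = 1120.00, centroid at (23.33, 62.67).
ΣA = 7100.00 mm², ΣAx_c = 273193.33 mm³, ΣAy_c = 337286.67 mm³.
x_c = 273193.33/7100.00 = 38.48 mm; y_c = 337286.67/7100.00 = 47.51 mm.

x_c = 38.48 mm, y_c = 47.51 mm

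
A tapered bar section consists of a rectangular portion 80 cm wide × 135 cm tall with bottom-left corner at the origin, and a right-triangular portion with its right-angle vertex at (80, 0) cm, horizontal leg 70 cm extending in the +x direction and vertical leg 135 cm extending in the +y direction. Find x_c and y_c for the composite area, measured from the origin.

Part | A | x̄ᵢ | ȳᵢ | A·x̄ᵢ | A·ȳᵢ
rectangular portion | 10800.00 | 40.00 | 67.50 | 432000.00 | 729000.00
triangular portion | 4725.00 | 103.33 | 45.00 | 488250.00 | 212625.00
Σ | 15525.00 |  |  | 920250.00 | 941625.00
x_c = 920250.00 / 15525.00 = 59.28 cm
y_c = 941625.00 / 15525.00 = 60.65 cm

x_c = 59.28 cm, y_c = 60.65 cm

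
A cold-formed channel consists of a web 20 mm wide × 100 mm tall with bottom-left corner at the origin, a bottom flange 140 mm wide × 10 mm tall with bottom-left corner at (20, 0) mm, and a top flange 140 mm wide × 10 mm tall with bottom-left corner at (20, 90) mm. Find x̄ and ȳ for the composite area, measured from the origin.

x̄ = 56.67 mm, ȳ = 50.00 mm

web: A = 20 × 100 = 2000.00, centroid at (10.00, 50.00).
bottom flange: A = 140 × 10 = 1400.00, centroid at (90.00, 5.00).
top flange: A = 140 × 10 = 1400.00, centroid at (90.00, 95.00).
ΣA = 4800.00 mm², ΣAx̄ = 272000.00 mm³, ΣAȳ = 240000.00 mm³.
x̄ = 272000.00/4800.00 = 56.67 mm; ȳ = 240000.00/4800.00 = 50.00 mm.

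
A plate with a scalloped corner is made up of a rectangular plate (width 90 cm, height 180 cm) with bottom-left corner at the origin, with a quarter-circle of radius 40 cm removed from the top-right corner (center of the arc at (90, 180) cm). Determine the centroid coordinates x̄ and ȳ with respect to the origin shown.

x̄ = 42.64 cm, ȳ = 83.86 cm

Part | A | x̄ᵢ | ȳᵢ | A·x̄ᵢ | A·ȳᵢ
plate | 16200.00 | 45.00 | 90.00 | 729000.00 | 1458000.00
removed quarter-circle | -1256.64 | 73.02 | 163.02 | -91764.00 | -204861.34
Σ | 14943.36 |  |  | 637236.00 | 1253138.66
x̄ = 637236.00 / 14943.36 = 42.64 cm
ȳ = 1253138.66 / 14943.36 = 83.86 cm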